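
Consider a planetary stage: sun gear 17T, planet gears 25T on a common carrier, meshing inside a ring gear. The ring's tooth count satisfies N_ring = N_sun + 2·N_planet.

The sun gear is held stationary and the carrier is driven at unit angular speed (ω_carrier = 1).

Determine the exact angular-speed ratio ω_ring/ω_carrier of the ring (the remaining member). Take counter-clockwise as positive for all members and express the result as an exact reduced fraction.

N_ring = 17 + 2·25 = 67
17(ω_s−ω_c) = −67(ω_r−ω_c),  ω_s=0, ω_c=1
ω_r = 1 − (17/67)(0−1) = 84/67
ω_r/ω_c = 84/67

84/67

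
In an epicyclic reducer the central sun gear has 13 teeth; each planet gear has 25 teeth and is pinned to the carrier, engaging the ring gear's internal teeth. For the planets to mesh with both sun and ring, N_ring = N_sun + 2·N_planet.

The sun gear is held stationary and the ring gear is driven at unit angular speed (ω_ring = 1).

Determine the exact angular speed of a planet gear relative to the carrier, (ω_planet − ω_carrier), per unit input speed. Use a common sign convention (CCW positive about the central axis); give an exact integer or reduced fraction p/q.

N_ring = 13 + 2·25 = 63
13(ω_s−ω_c) = −63(ω_r−ω_c),  ω_s=0, ω_r=1
13(0−ω_c) = −63(1−ω_c)  ⇒  76ω_c = 63  ⇒  ω_c = 63/76
sun–planet: 13·(0−63/76) = −25·(ω_p−ω_c)  ⇒  ω_p−ω_c = −(13/25)·(-63/76) = 819/1900

819/1900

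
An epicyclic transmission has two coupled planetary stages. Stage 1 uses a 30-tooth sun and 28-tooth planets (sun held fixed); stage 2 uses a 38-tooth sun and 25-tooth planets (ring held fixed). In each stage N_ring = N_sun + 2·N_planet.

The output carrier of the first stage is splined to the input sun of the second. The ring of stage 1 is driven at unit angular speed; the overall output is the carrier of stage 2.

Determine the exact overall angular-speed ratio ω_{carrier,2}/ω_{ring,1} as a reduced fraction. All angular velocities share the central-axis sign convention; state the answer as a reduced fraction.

Stage 1: N_ring = 30 + 2·28 = 86
Stage 1: 30(ω_s−ω_c) = −86(ω_r−ω_c),  ω_s=0, ω_r=1
Stage 1: 30(0−ω_c) = −86(1−ω_c)  ⇒  116ω_c = 86  ⇒  ω_c = 43/58
  ⇒ ω_c¹/ω_r¹ = 43/58
Stage 2: N_ring = 38 + 2·25 = 88
Stage 2: 38(ω_s−ω_c) = −88(ω_r−ω_c),  ω_r=0, ω_s=1
Stage 2: 38(1−ω_c) = −88(0−ω_c)  ⇒  126ω_c = 38  ⇒  ω_c = 19/63
  ⇒ ω_c²/ω_s² = 19/63
Coupling ω_s² = ω_c¹ ⇒ overall = 43/58 × 19/63 = 817/3654

817/3654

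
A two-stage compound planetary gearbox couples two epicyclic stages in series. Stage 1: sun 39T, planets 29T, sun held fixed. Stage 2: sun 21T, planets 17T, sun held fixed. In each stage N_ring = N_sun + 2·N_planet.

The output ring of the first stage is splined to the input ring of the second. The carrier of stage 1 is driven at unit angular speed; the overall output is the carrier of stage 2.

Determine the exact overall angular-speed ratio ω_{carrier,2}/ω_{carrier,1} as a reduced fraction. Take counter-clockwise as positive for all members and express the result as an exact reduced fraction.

Stage 1: N_ring = 39 + 2·29 = 97
Stage 1: 39(ω_s−ω_c) = −97(ω_r−ω_c),  ω_s=0, ω_c=1
Stage 1: ω_r = 1 − (39/97)(0−1) = 136/97
  ⇒ ω_r¹/ω_c¹ = 136/97
Stage 2: N_ring = 21 + 2·17 = 55
Stage 2: 21(ω_s−ω_c) = −55(ω_r−ω_c),  ω_s=0, ω_r=1
Stage 2: 21(0−ω_c) = −55(1−ω_c)  ⇒  76ω_c = 55  ⇒  ω_c = 55/76
  ⇒ ω_c²/ω_r² = 55/76
Coupling ω_r² = ω_r¹ ⇒ overall = 136/97 × 55/76 = 1870/1843

1870/1843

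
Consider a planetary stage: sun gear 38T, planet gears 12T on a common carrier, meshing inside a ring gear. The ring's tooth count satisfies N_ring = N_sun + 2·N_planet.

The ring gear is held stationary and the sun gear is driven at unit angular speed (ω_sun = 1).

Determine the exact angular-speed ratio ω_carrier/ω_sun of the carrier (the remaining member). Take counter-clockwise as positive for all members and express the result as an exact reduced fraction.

19/50

N_ring = 38 + 2·12 = 62
38(ω_s−ω_c) = −62(ω_r−ω_c),  ω_r=0, ω_s=1
38(1−ω_c) = −62(0−ω_c)  ⇒  100ω_c = 38  ⇒  ω_c = 19/50
ω_c/ω_s = 19/50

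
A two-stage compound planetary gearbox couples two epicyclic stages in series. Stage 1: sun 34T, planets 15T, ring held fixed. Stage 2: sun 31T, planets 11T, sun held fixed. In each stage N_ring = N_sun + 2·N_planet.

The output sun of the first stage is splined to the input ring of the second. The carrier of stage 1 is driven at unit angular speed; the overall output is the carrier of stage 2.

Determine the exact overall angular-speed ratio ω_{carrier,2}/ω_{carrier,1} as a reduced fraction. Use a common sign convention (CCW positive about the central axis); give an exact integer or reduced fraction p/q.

371/204

Stage 1: N_ring = 34 + 2·15 = 64
Stage 1: 34(ω_s−ω_c) = −64(ω_r−ω_c),  ω_r=0, ω_c=1
Stage 1: ω_s = 1 − (64/34)(0−1) = 49/17
  ⇒ ω_s¹/ω_c¹ = 49/17
Stage 2: N_ring = 31 + 2·11 = 53
Stage 2: 31(ω_s−ω_c) = −53(ω_r−ω_c),  ω_s=0, ω_r=1
Stage 2: 31(0−ω_c) = −53(1−ω_c)  ⇒  84ω_c = 53  ⇒  ω_c = 53/84
  ⇒ ω_c²/ω_r² = 53/84
Coupling ω_r² = ω_s¹ ⇒ overall = 49/17 × 53/84 = 371/204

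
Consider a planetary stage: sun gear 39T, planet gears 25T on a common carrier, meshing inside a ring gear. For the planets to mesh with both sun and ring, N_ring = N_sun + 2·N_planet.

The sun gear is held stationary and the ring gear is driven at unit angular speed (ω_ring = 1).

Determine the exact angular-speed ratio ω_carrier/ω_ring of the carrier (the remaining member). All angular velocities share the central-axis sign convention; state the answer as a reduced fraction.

89/128

N_ring = 39 + 2·25 = 89
39(ω_s−ω_c) = −89(ω_r−ω_c),  ω_s=0, ω_r=1
39(0−ω_c) = −89(1−ω_c)  ⇒  128ω_c = 89  ⇒  ω_c = 89/128
ω_c/ω_r = 89/128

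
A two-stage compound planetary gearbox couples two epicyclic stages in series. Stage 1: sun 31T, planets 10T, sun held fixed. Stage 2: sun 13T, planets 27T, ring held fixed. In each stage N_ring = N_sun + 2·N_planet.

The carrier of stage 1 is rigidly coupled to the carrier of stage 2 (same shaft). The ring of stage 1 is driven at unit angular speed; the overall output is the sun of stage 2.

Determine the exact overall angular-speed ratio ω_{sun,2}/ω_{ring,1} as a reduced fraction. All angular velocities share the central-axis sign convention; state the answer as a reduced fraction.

2040/533

Stage 1: N_ring = 31 + 2·10 = 51
Stage 1: 31(ω_s−ω_c) = −51(ω_r−ω_c),  ω_s=0, ω_r=1
Stage 1: 31(0−ω_c) = −51(1−ω_c)  ⇒  82ω_c = 51  ⇒  ω_c = 51/82
  ⇒ ω_c¹/ω_r¹ = 51/82
Stage 2: N_ring = 13 + 2·27 = 67
Stage 2: 13(ω_s−ω_c) = −67(ω_r−ω_c),  ω_r=0, ω_c=1
Stage 2: ω_s = 1 − (67/13)(0−1) = 80/13
  ⇒ ω_s²/ω_c² = 80/13
Coupling ω_c² = ω_c¹ ⇒ overall = 51/82 × 80/13 = 2040/533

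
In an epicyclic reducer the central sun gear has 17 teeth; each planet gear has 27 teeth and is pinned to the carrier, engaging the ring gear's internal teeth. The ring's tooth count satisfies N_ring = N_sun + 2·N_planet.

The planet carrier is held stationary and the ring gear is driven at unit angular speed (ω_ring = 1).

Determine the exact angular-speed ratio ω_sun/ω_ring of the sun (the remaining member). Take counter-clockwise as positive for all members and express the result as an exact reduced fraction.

-71/17

N_ring = 17 + 2·27 = 71
17(ω_s−ω_c) = −71(ω_r−ω_c),  ω_c=0, ω_r=1
ω_s = 0 − (71/17)(1−0) = -71/17
ω_s/ω_r = -71/17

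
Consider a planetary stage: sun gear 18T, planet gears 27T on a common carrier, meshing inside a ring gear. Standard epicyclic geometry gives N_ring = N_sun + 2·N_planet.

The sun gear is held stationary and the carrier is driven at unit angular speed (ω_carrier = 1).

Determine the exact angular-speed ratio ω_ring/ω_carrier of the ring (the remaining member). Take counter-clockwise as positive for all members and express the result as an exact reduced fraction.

5/4

N_ring = 18 + 2·27 = 72
18(ω_s−ω_c) = −72(ω_r−ω_c),  ω_s=0, ω_c=1
ω_r = 1 − (18/72)(0−1) = 5/4
ω_r/ω_c = 5/4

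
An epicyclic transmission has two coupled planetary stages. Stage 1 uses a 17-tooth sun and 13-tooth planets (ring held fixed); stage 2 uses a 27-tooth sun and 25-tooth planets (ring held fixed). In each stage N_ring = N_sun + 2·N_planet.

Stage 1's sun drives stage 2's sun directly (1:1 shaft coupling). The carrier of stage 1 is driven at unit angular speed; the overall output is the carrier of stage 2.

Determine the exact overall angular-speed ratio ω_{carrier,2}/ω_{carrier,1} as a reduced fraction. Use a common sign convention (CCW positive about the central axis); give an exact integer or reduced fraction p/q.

Stage 1: N_ring = 17 + 2·13 = 43
Stage 1: 17(ω_s−ω_c) = −43(ω_r−ω_c),  ω_r=0, ω_c=1
Stage 1: ω_s = 1 − (43/17)(0−1) = 60/17
  ⇒ ω_s¹/ω_c¹ = 60/17
Stage 2: N_ring = 27 + 2·25 = 77
Stage 2: 27(ω_s−ω_c) = −77(ω_r−ω_c),  ω_r=0, ω_s=1
Stage 2: 27(1−ω_c) = −77(0−ω_c)  ⇒  104ω_c = 27  ⇒  ω_c = 27/104
  ⇒ ω_c²/ω_s² = 27/104
Coupling ω_s² = ω_s¹ ⇒ overall = 60/17 × 27/104 = 405/442

405/442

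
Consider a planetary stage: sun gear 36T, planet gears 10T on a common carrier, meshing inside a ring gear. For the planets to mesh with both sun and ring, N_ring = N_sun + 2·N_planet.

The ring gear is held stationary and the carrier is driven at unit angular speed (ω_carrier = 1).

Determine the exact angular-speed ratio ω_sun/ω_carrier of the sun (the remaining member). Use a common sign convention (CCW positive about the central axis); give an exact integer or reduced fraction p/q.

N_ring = 36 + 2·10 = 56
36(ω_s−ω_c) = −56(ω_r−ω_c),  ω_r=0, ω_c=1
ω_s = 1 − (56/36)(0−1) = 23/9
ω_s/ω_c = 23/9

23/9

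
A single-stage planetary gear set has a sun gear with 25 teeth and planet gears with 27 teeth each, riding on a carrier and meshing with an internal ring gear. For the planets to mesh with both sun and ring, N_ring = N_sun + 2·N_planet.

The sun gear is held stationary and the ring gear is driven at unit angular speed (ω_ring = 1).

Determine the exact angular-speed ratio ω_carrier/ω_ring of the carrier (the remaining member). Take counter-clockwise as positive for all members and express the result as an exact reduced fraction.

79/104

N_ring = 25 + 2·27 = 79
25(ω_s−ω_c) = −79(ω_r−ω_c),  ω_s=0, ω_r=1
25(0−ω_c) = −79(1−ω_c)  ⇒  104ω_c = 79  ⇒  ω_c = 79/104
ω_c/ω_r = 79/104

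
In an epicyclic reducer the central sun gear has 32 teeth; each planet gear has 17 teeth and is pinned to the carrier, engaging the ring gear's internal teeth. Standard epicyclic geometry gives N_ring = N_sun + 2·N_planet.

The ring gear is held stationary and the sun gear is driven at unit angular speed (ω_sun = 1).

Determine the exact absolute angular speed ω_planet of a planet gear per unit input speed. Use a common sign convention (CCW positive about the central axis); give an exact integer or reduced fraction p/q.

-16/17

N_ring = 32 + 2·17 = 66
32(ω_s−ω_c) = −66(ω_r−ω_c),  ω_r=0, ω_s=1
32(1−ω_c) = −66(0−ω_c)  ⇒  98ω_c = 32  ⇒  ω_c = 16/49
sun–planet: 32·(1−16/49) = −17·(ω_p−ω_c)  ⇒  ω_p−ω_c = −(32/17)·(33/49) = -1056/833
ω_p = 16/49 − 1056/833 = -16/17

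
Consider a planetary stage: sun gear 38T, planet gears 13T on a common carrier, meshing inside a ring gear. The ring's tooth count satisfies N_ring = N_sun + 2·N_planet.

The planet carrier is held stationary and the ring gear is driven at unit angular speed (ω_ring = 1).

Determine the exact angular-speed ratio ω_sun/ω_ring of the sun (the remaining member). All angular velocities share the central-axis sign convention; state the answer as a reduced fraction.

N_ring = 38 + 2·13 = 64
38(ω_s−ω_c) = −64(ω_r−ω_c),  ω_c=0, ω_r=1
ω_s = 0 − (64/38)(1−0) = -32/19
ω_s/ω_r = -32/19

-32/19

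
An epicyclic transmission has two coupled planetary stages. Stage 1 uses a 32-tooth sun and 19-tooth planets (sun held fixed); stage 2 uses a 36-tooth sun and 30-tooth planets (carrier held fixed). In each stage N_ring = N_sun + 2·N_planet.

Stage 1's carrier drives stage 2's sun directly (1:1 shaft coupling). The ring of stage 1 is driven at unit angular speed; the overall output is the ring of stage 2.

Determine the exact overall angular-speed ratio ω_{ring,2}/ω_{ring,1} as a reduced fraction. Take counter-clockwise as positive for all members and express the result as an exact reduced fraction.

-35/136

Stage 1: N_ring = 32 + 2·19 = 70
Stage 1: 32(ω_s−ω_c) = −70(ω_r−ω_c),  ω_s=0, ω_r=1
Stage 1: 32(0−ω_c) = −70(1−ω_c)  ⇒  102ω_c = 70  ⇒  ω_c = 35/51
  ⇒ ω_c¹/ω_r¹ = 35/51
Stage 2: N_ring = 36 + 2·30 = 96
Stage 2: 36(ω_s−ω_c) = −96(ω_r−ω_c),  ω_c=0, ω_s=1
Stage 2: ω_r = 0 − (36/96)(1−0) = -3/8
  ⇒ ω_r²/ω_s² = -3/8
Coupling ω_s² = ω_c¹ ⇒ overall = 35/51 × -3/8 = -35/136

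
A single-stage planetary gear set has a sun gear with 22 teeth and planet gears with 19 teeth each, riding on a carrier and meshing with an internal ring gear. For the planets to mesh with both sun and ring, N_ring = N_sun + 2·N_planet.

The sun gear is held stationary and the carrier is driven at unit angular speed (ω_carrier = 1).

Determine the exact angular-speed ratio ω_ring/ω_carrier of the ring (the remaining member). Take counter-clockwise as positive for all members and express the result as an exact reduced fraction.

41/30

N_ring = 22 + 2·19 = 60
22(ω_s−ω_c) = −60(ω_r−ω_c),  ω_s=0, ω_c=1
ω_r = 1 − (22/60)(0−1) = 41/30
ω_r/ω_c = 41/30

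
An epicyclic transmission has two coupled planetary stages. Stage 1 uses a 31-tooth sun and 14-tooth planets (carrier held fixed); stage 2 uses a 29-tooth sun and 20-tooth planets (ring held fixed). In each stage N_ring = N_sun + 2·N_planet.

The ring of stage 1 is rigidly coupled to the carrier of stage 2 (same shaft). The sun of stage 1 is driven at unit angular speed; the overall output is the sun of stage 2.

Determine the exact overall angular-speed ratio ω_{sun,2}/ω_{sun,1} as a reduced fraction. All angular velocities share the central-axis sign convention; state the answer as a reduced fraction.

Stage 1: N_ring = 31 + 2·14 = 59
Stage 1: 31(ω_s−ω_c) = −59(ω_r−ω_c),  ω_c=0, ω_s=1
Stage 1: ω_r = 0 − (31/59)(1−0) = -31/59
  ⇒ ω_r¹/ω_s¹ = -31/59
Stage 2: N_ring = 29 + 2·20 = 69
Stage 2: 29(ω_s−ω_c) = −69(ω_r−ω_c),  ω_r=0, ω_c=1
Stage 2: ω_s = 1 − (69/29)(0−1) = 98/29
  ⇒ ω_s²/ω_c² = 98/29
Coupling ω_c² = ω_r¹ ⇒ overall = -31/59 × 98/29 = -3038/1711

-3038/1711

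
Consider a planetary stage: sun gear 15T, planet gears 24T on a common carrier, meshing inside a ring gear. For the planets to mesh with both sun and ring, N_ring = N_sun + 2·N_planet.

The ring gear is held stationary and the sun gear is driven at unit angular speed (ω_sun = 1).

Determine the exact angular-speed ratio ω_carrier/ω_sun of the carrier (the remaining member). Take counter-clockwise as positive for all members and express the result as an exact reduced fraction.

N_ring = 15 + 2·24 = 63
15(ω_s−ω_c) = −63(ω_r−ω_c),  ω_r=0, ω_s=1
15(1−ω_c) = −63(0−ω_c)  ⇒  78ω_c = 15  ⇒  ω_c = 5/26
ω_c/ω_s = 5/26

5/26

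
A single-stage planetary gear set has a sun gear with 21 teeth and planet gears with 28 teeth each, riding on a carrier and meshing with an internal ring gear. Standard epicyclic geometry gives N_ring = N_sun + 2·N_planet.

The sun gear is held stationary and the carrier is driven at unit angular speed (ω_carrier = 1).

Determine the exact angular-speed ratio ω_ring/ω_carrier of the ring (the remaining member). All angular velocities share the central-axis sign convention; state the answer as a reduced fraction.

N_ring = 21 + 2·28 = 77
21(ω_s−ω_c) = −77(ω_r−ω_c),  ω_s=0, ω_c=1
ω_r = 1 − (21/77)(0−1) = 14/11
ω_r/ω_c = 14/11

14/11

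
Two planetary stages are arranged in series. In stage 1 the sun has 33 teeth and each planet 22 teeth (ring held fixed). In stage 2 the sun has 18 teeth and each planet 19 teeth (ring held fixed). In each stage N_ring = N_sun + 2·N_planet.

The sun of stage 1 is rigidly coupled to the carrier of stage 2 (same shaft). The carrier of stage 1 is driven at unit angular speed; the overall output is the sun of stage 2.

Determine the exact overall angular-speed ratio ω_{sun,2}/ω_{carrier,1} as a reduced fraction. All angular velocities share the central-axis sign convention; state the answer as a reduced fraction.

Stage 1: N_ring = 33 + 2·22 = 77
Stage 1: 33(ω_s−ω_c) = −77(ω_r−ω_c),  ω_r=0, ω_c=1
Stage 1: ω_s = 1 − (77/33)(0−1) = 10/3
  ⇒ ω_s¹/ω_c¹ = 10/3
Stage 2: N_ring = 18 + 2·19 = 56
Stage 2: 18(ω_s−ω_c) = −56(ω_r−ω_c),  ω_r=0, ω_c=1
Stage 2: ω_s = 1 − (56/18)(0−1) = 37/9
  ⇒ ω_s²/ω_c² = 37/9
Coupling ω_c² = ω_s¹ ⇒ overall = 10/3 × 37/9 = 370/27

370/27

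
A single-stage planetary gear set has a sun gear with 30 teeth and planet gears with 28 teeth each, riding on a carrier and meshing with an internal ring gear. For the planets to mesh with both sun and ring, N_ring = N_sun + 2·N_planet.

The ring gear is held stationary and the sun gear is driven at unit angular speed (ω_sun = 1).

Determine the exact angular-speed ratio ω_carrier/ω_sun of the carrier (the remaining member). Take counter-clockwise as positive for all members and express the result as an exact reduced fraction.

N_ring = 30 + 2·28 = 86
30(ω_s−ω_c) = −86(ω_r−ω_c),  ω_r=0, ω_s=1
30(1−ω_c) = −86(0−ω_c)  ⇒  116ω_c = 30  ⇒  ω_c = 15/58
ω_c/ω_s = 15/58

15/58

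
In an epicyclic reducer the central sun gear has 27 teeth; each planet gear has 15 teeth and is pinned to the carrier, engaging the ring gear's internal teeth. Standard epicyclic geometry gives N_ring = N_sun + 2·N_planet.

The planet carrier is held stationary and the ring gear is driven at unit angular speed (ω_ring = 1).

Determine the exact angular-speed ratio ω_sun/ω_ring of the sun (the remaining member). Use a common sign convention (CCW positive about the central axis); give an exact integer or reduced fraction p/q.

N_ring = 27 + 2·15 = 57
27(ω_s−ω_c) = −57(ω_r−ω_c),  ω_c=0, ω_r=1
ω_s = 0 − (57/27)(1−0) = -19/9
ω_s/ω_r = -19/9

-19/9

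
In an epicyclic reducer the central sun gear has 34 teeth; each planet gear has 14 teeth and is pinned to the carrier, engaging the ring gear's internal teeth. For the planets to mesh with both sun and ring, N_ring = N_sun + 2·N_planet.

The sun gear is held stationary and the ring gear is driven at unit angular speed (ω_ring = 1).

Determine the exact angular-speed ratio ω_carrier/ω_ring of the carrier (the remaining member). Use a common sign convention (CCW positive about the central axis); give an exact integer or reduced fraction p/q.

31/48

N_ring = 34 + 2·14 = 62
34(ω_s−ω_c) = −62(ω_r−ω_c),  ω_s=0, ω_r=1
34(0−ω_c) = −62(1−ω_c)  ⇒  96ω_c = 62  ⇒  ω_c = 31/48
ω_c/ω_r = 31/48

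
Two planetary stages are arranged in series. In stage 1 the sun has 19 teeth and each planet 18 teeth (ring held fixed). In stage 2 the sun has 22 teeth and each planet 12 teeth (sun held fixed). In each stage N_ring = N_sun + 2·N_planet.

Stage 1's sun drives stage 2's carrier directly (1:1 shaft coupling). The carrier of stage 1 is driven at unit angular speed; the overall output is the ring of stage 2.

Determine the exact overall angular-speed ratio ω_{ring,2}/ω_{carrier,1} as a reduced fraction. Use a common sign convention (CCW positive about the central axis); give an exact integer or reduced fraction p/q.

2516/437

Stage 1: N_ring = 19 + 2·18 = 55
Stage 1: 19(ω_s−ω_c) = −55(ω_r−ω_c),  ω_r=0, ω_c=1
Stage 1: ω_s = 1 − (55/19)(0−1) = 74/19
  ⇒ ω_s¹/ω_c¹ = 74/19
Stage 2: N_ring = 22 + 2·12 = 46
Stage 2: 22(ω_s−ω_c) = −46(ω_r−ω_c),  ω_s=0, ω_c=1
Stage 2: ω_r = 1 − (22/46)(0−1) = 34/23
  ⇒ ω_r²/ω_c² = 34/23
Coupling ω_c² = ω_s¹ ⇒ overall = 74/19 × 34/23 = 2516/437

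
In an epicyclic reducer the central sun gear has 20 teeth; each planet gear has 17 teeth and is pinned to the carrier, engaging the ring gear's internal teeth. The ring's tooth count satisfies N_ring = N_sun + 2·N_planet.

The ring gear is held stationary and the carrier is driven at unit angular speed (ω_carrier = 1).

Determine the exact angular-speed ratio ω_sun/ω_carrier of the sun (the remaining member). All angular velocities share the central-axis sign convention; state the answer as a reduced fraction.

N_ring = 20 + 2·17 = 54
20(ω_s−ω_c) = −54(ω_r−ω_c),  ω_r=0, ω_c=1
ω_s = 1 − (54/20)(0−1) = 37/10
ω_s/ω_c = 37/10

37/10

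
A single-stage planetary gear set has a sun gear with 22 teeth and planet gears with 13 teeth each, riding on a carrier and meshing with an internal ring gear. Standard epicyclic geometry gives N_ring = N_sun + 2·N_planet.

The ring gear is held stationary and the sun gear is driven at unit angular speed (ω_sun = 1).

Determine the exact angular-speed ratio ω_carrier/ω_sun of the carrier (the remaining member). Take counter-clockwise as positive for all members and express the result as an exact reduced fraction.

11/35

N_ring = 22 + 2·13 = 48
22(ω_s−ω_c) = −48(ω_r−ω_c),  ω_r=0, ω_s=1
22(1−ω_c) = −48(0−ω_c)  ⇒  70ω_c = 22  ⇒  ω_c = 11/35
ω_c/ω_s = 11/35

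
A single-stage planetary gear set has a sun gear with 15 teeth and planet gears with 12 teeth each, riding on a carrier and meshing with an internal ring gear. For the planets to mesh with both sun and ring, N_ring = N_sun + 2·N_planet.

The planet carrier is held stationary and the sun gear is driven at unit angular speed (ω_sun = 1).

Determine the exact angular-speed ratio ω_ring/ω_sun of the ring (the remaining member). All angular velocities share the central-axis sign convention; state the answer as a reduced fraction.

-5/13

N_ring = 15 + 2·12 = 39
15(ω_s−ω_c) = −39(ω_r−ω_c),  ω_c=0, ω_s=1
ω_r = 0 − (15/39)(1−0) = -5/13
ω_r/ω_s = -5/13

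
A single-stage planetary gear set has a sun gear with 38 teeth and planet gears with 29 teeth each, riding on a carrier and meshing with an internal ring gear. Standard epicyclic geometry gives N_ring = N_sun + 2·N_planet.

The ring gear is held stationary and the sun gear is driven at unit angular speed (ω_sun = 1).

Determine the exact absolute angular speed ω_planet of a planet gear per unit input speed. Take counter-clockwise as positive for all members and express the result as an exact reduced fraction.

N_ring = 38 + 2·29 = 96
38(ω_s−ω_c) = −96(ω_r−ω_c),  ω_r=0, ω_s=1
38(1−ω_c) = −96(0−ω_c)  ⇒  134ω_c = 38  ⇒  ω_c = 19/67
sun–planet: 38·(1−19/67) = −29·(ω_p−ω_c)  ⇒  ω_p−ω_c = −(38/29)·(48/67) = -1824/1943
ω_p = 19/67 − 1824/1943 = -19/29

-19/29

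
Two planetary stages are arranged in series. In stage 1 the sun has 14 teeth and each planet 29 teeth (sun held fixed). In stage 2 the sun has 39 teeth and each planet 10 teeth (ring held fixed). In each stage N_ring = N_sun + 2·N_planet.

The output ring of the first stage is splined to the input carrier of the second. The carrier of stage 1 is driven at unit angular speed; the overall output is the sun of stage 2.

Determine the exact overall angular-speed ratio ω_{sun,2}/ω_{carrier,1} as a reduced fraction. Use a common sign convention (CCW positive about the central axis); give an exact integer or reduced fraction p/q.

Stage 1: N_ring = 14 + 2·29 = 72
Stage 1: 14(ω_s−ω_c) = −72(ω_r−ω_c),  ω_s=0, ω_c=1
Stage 1: ω_r = 1 − (14/72)(0−1) = 43/36
  ⇒ ω_r¹/ω_c¹ = 43/36
Stage 2: N_ring = 39 + 2·10 = 59
Stage 2: 39(ω_s−ω_c) = −59(ω_r−ω_c),  ω_r=0, ω_c=1
Stage 2: ω_s = 1 − (59/39)(0−1) = 98/39
  ⇒ ω_s²/ω_c² = 98/39
Coupling ω_c² = ω_r¹ ⇒ overall = 43/36 × 98/39 = 2107/702

2107/702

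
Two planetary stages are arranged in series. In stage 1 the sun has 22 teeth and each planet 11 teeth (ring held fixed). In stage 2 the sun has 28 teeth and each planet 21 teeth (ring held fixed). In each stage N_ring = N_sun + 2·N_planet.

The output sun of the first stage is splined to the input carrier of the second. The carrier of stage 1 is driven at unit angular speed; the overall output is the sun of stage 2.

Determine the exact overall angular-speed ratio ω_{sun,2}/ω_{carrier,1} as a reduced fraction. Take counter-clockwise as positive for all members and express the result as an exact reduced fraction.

21/2

Stage 1: N_ring = 22 + 2·11 = 44
Stage 1: 22(ω_s−ω_c) = −44(ω_r−ω_c),  ω_r=0, ω_c=1
Stage 1: ω_s = 1 − (44/22)(0−1) = 3
  ⇒ ω_s¹/ω_c¹ = 3
Stage 2: N_ring = 28 + 2·21 = 70
Stage 2: 28(ω_s−ω_c) = −70(ω_r−ω_c),  ω_r=0, ω_c=1
Stage 2: ω_s = 1 − (70/28)(0−1) = 7/2
  ⇒ ω_s²/ω_c² = 7/2
Coupling ω_c² = ω_s¹ ⇒ overall = 3 × 7/2 = 21/2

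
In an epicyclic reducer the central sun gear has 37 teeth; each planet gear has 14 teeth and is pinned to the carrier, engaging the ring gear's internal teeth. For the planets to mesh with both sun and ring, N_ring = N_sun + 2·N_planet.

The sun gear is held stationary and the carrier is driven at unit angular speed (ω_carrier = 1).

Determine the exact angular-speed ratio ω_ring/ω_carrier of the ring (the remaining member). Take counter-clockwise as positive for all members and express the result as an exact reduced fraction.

102/65

N_ring = 37 + 2·14 = 65
37(ω_s−ω_c) = −65(ω_r−ω_c),  ω_s=0, ω_c=1
ω_r = 1 − (37/65)(0−1) = 102/65
ω_r/ω_c = 102/65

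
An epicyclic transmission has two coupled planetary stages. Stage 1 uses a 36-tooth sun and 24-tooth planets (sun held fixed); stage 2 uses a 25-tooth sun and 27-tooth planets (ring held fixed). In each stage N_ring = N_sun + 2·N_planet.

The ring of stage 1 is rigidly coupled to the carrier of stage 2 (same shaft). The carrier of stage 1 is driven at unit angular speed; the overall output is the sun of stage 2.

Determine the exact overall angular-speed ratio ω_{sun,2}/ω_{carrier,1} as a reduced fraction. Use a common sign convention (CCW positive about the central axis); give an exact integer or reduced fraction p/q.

208/35

Stage 1: N_ring = 36 + 2·24 = 84
Stage 1: 36(ω_s−ω_c) = −84(ω_r−ω_c),  ω_s=0, ω_c=1
Stage 1: ω_r = 1 − (36/84)(0−1) = 10/7
  ⇒ ω_r¹/ω_c¹ = 10/7
Stage 2: N_ring = 25 + 2·27 = 79
Stage 2: 25(ω_s−ω_c) = −79(ω_r−ω_c),  ω_r=0, ω_c=1
Stage 2: ω_s = 1 − (79/25)(0−1) = 104/25
  ⇒ ω_s²/ω_c² = 104/25
Coupling ω_c² = ω_r¹ ⇒ overall = 10/7 × 104/25 = 208/35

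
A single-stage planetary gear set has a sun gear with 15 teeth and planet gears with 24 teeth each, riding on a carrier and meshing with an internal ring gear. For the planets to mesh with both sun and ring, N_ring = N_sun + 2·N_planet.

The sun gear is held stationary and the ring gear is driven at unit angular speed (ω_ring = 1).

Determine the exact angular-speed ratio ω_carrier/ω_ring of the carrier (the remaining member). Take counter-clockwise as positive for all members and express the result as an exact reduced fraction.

21/26

N_ring = 15 + 2·24 = 63
15(ω_s−ω_c) = −63(ω_r−ω_c),  ω_s=0, ω_r=1
15(0−ω_c) = −63(1−ω_c)  ⇒  78ω_c = 63  ⇒  ω_c = 21/26
ω_c/ω_r = 21/26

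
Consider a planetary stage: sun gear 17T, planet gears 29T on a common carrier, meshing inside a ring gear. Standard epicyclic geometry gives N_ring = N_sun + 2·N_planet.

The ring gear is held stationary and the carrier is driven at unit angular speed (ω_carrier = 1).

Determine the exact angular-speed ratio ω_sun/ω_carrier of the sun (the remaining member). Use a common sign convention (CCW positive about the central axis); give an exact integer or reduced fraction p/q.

N_ring = 17 + 2·29 = 75
17(ω_s−ω_c) = −75(ω_r−ω_c),  ω_r=0, ω_c=1
ω_s = 1 − (75/17)(0−1) = 92/17
ω_s/ω_c = 92/17

92/17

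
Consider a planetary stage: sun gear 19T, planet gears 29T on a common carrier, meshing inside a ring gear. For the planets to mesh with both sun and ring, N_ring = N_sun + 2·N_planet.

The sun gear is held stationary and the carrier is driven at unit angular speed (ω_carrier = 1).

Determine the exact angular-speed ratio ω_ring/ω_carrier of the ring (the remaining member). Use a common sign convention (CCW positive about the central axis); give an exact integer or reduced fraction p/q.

N_ring = 19 + 2·29 = 77
19(ω_s−ω_c) = −77(ω_r−ω_c),  ω_s=0, ω_c=1
ω_r = 1 − (19/77)(0−1) = 96/77
ω_r/ω_c = 96/77

96/77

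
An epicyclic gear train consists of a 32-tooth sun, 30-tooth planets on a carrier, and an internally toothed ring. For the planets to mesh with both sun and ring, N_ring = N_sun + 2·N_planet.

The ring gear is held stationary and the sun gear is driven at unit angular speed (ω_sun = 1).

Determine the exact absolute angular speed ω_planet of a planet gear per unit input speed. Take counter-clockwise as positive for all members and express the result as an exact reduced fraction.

N_ring = 32 + 2·30 = 92
32(ω_s−ω_c) = −92(ω_r−ω_c),  ω_r=0, ω_s=1
32(1−ω_c) = −92(0−ω_c)  ⇒  124ω_c = 32  ⇒  ω_c = 8/31
sun–planet: 32·(1−8/31) = −30·(ω_p−ω_c)  ⇒  ω_p−ω_c = −(32/30)·(23/31) = -368/465
ω_p = 8/31 − 368/465 = -8/15

-8/15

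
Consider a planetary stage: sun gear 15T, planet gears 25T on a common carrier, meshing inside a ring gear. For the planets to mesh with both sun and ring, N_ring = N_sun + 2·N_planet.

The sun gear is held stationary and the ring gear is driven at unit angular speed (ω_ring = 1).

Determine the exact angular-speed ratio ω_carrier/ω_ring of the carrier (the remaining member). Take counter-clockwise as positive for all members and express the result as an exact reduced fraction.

13/16

N_ring = 15 + 2·25 = 65
15(ω_s−ω_c) = −65(ω_r−ω_c),  ω_s=0, ω_r=1
15(0−ω_c) = −65(1−ω_c)  ⇒  80ω_c = 65  ⇒  ω_c = 13/16
ω_c/ω_r = 13/16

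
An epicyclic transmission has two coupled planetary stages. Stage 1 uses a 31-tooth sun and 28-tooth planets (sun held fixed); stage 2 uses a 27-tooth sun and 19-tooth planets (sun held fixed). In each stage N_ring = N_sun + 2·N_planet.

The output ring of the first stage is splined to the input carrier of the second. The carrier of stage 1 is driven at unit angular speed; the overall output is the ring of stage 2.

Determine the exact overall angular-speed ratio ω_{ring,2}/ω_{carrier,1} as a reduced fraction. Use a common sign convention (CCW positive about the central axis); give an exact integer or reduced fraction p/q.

10856/5655

Stage 1: N_ring = 31 + 2·28 = 87
Stage 1: 31(ω_s−ω_c) = −87(ω_r−ω_c),  ω_s=0, ω_c=1
Stage 1: ω_r = 1 − (31/87)(0−1) = 118/87
  ⇒ ω_r¹/ω_c¹ = 118/87
Stage 2: N_ring = 27 + 2·19 = 65
Stage 2: 27(ω_s−ω_c) = −65(ω_r−ω_c),  ω_s=0, ω_c=1
Stage 2: ω_r = 1 − (27/65)(0−1) = 92/65
  ⇒ ω_r²/ω_c² = 92/65
Coupling ω_c² = ω_r¹ ⇒ overall = 118/87 × 92/65 = 10856/5655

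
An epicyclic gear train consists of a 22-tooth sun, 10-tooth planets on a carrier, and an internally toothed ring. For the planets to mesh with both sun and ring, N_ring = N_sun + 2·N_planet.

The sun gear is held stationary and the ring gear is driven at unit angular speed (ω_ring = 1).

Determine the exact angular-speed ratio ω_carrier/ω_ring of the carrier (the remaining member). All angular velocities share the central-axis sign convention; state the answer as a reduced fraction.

21/32

N_ring = 22 + 2·10 = 42
22(ω_s−ω_c) = −42(ω_r−ω_c),  ω_s=0, ω_r=1
22(0−ω_c) = −42(1−ω_c)  ⇒  64ω_c = 42  ⇒  ω_c = 21/32
ω_c/ω_r = 21/32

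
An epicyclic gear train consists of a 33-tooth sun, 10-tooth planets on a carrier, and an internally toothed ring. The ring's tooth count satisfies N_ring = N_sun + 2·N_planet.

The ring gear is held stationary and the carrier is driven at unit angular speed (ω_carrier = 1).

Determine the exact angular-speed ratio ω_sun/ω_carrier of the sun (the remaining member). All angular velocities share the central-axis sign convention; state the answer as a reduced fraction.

N_ring = 33 + 2·10 = 53
33(ω_s−ω_c) = −53(ω_r−ω_c),  ω_r=0, ω_c=1
ω_s = 1 − (53/33)(0−1) = 86/33
ω_s/ω_c = 86/33

86/33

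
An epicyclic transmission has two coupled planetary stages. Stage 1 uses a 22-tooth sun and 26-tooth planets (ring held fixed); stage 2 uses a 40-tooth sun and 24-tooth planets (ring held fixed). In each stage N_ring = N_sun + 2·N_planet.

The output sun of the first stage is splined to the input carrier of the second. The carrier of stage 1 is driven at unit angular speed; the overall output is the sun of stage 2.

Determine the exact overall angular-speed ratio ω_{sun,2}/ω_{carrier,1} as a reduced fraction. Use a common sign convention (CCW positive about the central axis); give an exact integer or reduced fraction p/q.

768/55

Stage 1: N_ring = 22 + 2·26 = 74
Stage 1: 22(ω_s−ω_c) = −74(ω_r−ω_c),  ω_r=0, ω_c=1
Stage 1: ω_s = 1 − (74/22)(0−1) = 48/11
  ⇒ ω_s¹/ω_c¹ = 48/11
Stage 2: N_ring = 40 + 2·24 = 88
Stage 2: 40(ω_s−ω_c) = −88(ω_r−ω_c),  ω_r=0, ω_c=1
Stage 2: ω_s = 1 − (88/40)(0−1) = 16/5
  ⇒ ω_s²/ω_c² = 16/5
Coupling ω_c² = ω_s¹ ⇒ overall = 48/11 × 16/5 = 768/55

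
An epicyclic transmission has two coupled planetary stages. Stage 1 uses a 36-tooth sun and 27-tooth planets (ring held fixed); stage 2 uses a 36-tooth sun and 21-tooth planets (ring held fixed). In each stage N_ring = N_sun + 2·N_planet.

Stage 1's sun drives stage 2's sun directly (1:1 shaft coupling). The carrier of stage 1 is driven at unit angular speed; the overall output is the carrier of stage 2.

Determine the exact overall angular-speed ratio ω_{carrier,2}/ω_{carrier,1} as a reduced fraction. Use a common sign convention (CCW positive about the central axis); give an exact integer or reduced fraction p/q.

21/19

Stage 1: N_ring = 36 + 2·27 = 90
Stage 1: 36(ω_s−ω_c) = −90(ω_r−ω_c),  ω_r=0, ω_c=1
Stage 1: ω_s = 1 − (90/36)(0−1) = 7/2
  ⇒ ω_s¹/ω_c¹ = 7/2
Stage 2: N_ring = 36 + 2·21 = 78
Stage 2: 36(ω_s−ω_c) = −78(ω_r−ω_c),  ω_r=0, ω_s=1
Stage 2: 36(1−ω_c) = −78(0−ω_c)  ⇒  114ω_c = 36  ⇒  ω_c = 6/19
  ⇒ ω_c²/ω_s² = 6/19
Coupling ω_s² = ω_s¹ ⇒ overall = 7/2 × 6/19 = 21/19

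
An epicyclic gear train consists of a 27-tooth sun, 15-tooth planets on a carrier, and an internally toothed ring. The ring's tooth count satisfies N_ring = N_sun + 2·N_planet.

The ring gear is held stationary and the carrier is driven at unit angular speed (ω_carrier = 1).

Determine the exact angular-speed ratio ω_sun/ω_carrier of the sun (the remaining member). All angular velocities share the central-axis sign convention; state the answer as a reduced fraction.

28/9

N_ring = 27 + 2·15 = 57
27(ω_s−ω_c) = −57(ω_r−ω_c),  ω_r=0, ω_c=1
ω_s = 1 − (57/27)(0−1) = 28/9
ω_s/ω_c = 28/9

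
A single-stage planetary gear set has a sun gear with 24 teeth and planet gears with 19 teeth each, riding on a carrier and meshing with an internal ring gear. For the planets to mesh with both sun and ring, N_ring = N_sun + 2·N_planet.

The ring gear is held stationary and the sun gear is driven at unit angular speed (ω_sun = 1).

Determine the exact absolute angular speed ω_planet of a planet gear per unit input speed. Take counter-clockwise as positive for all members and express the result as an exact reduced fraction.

-12/19

N_ring = 24 + 2·19 = 62
24(ω_s−ω_c) = −62(ω_r−ω_c),  ω_r=0, ω_s=1
24(1−ω_c) = −62(0−ω_c)  ⇒  86ω_c = 24  ⇒  ω_c = 12/43
sun–planet: 24·(1−12/43) = −19·(ω_p−ω_c)  ⇒  ω_p−ω_c = −(24/19)·(31/43) = -744/817
ω_p = 12/43 − 744/817 = -12/19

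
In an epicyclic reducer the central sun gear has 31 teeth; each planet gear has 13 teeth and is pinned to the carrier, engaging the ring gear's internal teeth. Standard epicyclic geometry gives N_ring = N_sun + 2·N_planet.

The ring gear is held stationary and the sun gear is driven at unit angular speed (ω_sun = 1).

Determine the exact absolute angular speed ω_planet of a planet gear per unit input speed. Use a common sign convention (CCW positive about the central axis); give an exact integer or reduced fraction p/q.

N_ring = 31 + 2·13 = 57
31(ω_s−ω_c) = −57(ω_r−ω_c),  ω_r=0, ω_s=1
31(1−ω_c) = −57(0−ω_c)  ⇒  88ω_c = 31  ⇒  ω_c = 31/88
sun–planet: 31·(1−31/88) = −13·(ω_p−ω_c)  ⇒  ω_p−ω_c = −(31/13)·(57/88) = -1767/1144
ω_p = 31/88 − 1767/1144 = -31/26

-31/26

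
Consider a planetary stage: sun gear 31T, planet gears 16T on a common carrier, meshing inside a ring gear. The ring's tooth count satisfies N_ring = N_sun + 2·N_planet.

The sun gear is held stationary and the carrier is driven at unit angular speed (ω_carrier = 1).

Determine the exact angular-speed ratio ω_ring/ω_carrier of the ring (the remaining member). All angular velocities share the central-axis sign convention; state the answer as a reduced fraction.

94/63

N_ring = 31 + 2·16 = 63
31(ω_s−ω_c) = −63(ω_r−ω_c),  ω_s=0, ω_c=1
ω_r = 1 − (31/63)(0−1) = 94/63
ω_r/ω_c = 94/63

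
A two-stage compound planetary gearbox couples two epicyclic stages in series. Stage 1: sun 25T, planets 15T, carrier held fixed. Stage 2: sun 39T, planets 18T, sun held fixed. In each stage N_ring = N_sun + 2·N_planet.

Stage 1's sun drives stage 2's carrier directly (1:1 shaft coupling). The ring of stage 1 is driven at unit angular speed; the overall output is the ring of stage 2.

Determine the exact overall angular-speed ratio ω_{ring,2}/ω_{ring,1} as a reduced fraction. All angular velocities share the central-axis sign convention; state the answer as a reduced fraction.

-418/125

Stage 1: N_ring = 25 + 2·15 = 55
Stage 1: 25(ω_s−ω_c) = −55(ω_r−ω_c),  ω_c=0, ω_r=1
Stage 1: ω_s = 0 − (55/25)(1−0) = -11/5
  ⇒ ω_s¹/ω_r¹ = -11/5
Stage 2: N_ring = 39 + 2·18 = 75
Stage 2: 39(ω_s−ω_c) = −75(ω_r−ω_c),  ω_s=0, ω_c=1
Stage 2: ω_r = 1 − (39/75)(0−1) = 38/25
  ⇒ ω_r²/ω_c² = 38/25
Coupling ω_c² = ω_s¹ ⇒ overall = -11/5 × 38/25 = -418/125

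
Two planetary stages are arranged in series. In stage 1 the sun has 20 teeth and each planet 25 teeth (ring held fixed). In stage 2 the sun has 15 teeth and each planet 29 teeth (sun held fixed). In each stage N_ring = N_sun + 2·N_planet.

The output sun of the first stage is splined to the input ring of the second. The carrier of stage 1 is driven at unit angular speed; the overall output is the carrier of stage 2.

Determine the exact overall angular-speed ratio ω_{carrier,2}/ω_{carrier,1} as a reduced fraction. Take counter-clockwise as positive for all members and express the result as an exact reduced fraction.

Stage 1: N_ring = 20 + 2·25 = 70
Stage 1: 20(ω_s−ω_c) = −70(ω_r−ω_c),  ω_r=0, ω_c=1
Stage 1: ω_s = 1 − (70/20)(0−1) = 9/2
  ⇒ ω_s¹/ω_c¹ = 9/2
Stage 2: N_ring = 15 + 2·29 = 73
Stage 2: 15(ω_s−ω_c) = −73(ω_r−ω_c),  ω_s=0, ω_r=1
Stage 2: 15(0−ω_c) = −73(1−ω_c)  ⇒  88ω_c = 73  ⇒  ω_c = 73/88
  ⇒ ω_c²/ω_r² = 73/88
Coupling ω_r² = ω_s¹ ⇒ overall = 9/2 × 73/88 = 657/176

657/176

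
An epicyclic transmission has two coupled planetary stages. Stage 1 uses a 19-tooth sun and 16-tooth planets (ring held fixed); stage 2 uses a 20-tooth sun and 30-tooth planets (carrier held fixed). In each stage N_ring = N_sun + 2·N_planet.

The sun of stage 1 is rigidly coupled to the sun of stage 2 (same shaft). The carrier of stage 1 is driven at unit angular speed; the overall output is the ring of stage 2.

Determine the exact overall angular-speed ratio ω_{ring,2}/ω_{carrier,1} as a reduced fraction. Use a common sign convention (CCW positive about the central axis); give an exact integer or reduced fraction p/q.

Stage 1: N_ring = 19 + 2·16 = 51
Stage 1: 19(ω_s−ω_c) = −51(ω_r−ω_c),  ω_r=0, ω_c=1
Stage 1: ω_s = 1 − (51/19)(0−1) = 70/19
  ⇒ ω_s¹/ω_c¹ = 70/19
Stage 2: N_ring = 20 + 2·30 = 80
Stage 2: 20(ω_s−ω_c) = −80(ω_r−ω_c),  ω_c=0, ω_s=1
Stage 2: ω_r = 0 − (20/80)(1−0) = -1/4
  ⇒ ω_r²/ω_s² = -1/4
Coupling ω_s² = ω_s¹ ⇒ overall = 70/19 × -1/4 = -35/38

-35/38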